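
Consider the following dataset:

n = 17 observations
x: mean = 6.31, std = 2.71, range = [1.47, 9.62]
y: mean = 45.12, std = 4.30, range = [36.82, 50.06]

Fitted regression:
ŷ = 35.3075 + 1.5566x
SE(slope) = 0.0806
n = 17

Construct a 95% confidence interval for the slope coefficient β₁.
The 95% CI for β₁ is (1.3848, 1.7284)

Confidence interval for the slope:

The 95% CI for β₁ is: β̂₁ ± t*(α/2, n-2) × SE(β̂₁)

Step 1: Find critical t-value
- Confidence level = 0.95
- Degrees of freedom = n - 2 = 17 - 2 = 15
- t*(α/2, 15) = 2.1314

Step 2: Calculate margin of error
Margin = 2.1314 × 0.0806 = 0.1718

Step 3: Construct interval
CI = 1.5566 ± 0.1718
CI = (1.3848, 1.7284)

Interpretation: intervals built this way capture the true β₁ in 95% of repeated samples; here the plausible range for the per-unit effect of x on y is 1.3848 to 1.7284.
Both endpoints are positive, so the data support a genuinely positive slope at this confidence level.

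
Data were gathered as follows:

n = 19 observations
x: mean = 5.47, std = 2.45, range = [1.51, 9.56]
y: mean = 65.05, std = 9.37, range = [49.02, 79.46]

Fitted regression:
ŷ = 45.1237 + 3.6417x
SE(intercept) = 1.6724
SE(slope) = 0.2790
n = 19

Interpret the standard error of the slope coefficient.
The slope 3.6417 is pinned down to within about ±0.2790 (one SE) by these data — relative uncertainty 7.7%, i.e. precise.

What SE measures:
- The standard error quantifies the sampling variability of the coefficient estimate
- It is the estimated standard deviation of β̂₁ across hypothetical repeated samples of the same size
- Smaller SE → more precise estimate

Relative precision:
- SE / |β̂₁| = 0.2790 / 3.6417 = 7.7%
- Rule of thumb (under 20%: precise; 20% to under 50%: moderately precise; 50% or more: imprecise) → precise

Rough 95% range (±2 SE): 3.6417 ± 0.5580 → (3.0837, 4.1997).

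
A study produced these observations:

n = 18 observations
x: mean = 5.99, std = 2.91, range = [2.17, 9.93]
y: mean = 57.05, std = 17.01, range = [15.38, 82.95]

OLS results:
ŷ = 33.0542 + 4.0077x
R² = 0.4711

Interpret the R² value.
About 47.11% of the variability in y is accounted for by the regression on x (R² = 0.4711) — a moderate linear fit.

R² (coefficient of determination) measures the proportion of variance in y explained by the regression model.

Here R² = 0.4711:
- Explained: 47.11% of the variation in y
- Unexplained (residual): 100% − 47.11% = 52.89%
- Rule of thumb (below 0.3 weak; 0.3 to below 0.7 moderate; 0.7 and above strong) → moderate

Calculation: R² = 1 − (SS_res / SS_tot), where SS_res is the sum of squared residuals and SS_tot the total sum of squares.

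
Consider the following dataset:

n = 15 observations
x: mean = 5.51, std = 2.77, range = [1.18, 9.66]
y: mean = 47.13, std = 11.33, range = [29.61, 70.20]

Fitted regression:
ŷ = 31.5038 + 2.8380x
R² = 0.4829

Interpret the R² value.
About 48.29% of the variability in y is accounted for by the regression on x (R² = 0.4829) — a moderate linear fit.

R² = 1 − SS_res/SS_tot compares the residual scatter to the total scatter of y about its mean.

Here R² = 0.4829:
- Explained: 48.29% of the variation in y
- Unexplained (residual): 100% − 48.29% = 51.71%
- Rule of thumb (below 0.3 weak; 0.3 to below 0.7 moderate; 0.7 and above strong) → moderate

Equivalently, for simple linear regression R² = r², so |r| = √0.4829 ≈ 0.6949.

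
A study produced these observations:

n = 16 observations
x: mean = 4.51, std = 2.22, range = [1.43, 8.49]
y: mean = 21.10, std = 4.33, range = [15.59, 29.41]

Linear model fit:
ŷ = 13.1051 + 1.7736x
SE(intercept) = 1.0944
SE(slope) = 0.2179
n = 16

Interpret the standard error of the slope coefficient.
SE(β̂₁) = 0.2179 is the estimated standard deviation of the slope estimate across repeated samples; relative to β̂₁ = 1.7736 that is 12.3%, a precise estimate.

SE(β̂₁) = s / √Sxx, where s is the residual standard deviation and Sxx = Σ(x − x̄)². It is the yardstick for how far β̂₁ = 1.7736 could plausibly be from the true slope.

Relative precision:
- SE / |β̂₁| = 0.2179 / 1.7736 = 12.3%
- Rule of thumb (under 20%: precise; 20% to under 50%: moderately precise; 50% or more: imprecise) → precise

Rough 95% range (±2 SE): 1.7736 ± 0.4358 → (1.3378, 2.2094).

What drives SE(β̂₁): wider spread of x values → smaller SE; larger n (here n = 16) → smaller SE; more residual scatter → larger SE.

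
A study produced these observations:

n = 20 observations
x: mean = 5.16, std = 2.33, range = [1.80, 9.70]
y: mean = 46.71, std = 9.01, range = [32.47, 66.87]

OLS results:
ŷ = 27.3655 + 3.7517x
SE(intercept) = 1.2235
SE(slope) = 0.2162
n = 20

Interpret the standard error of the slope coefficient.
SE(β̂₁) = 0.2162 is the estimated standard deviation of the slope estimate across repeated samples; relative to β̂₁ = 3.7517 that is 5.8%, a precise estimate.

What SE measures:
- The standard error quantifies the sampling variability of the coefficient estimate
- It is the estimated standard deviation of β̂₁ across hypothetical repeated samples of the same size
- Smaller SE → more precise estimate

Relative precision:
- SE / |β̂₁| = 0.2162 / 3.7517 = 5.8%
- Rule of thumb (under 20%: precise; 20% to under 50%: moderately precise; 50% or more: imprecise) → precise

Rough 95% range (±2 SE): 3.7517 ± 0.4324 → (3.3193, 4.1841).

What drives SE(β̂₁): wider spread of x values → smaller SE; more residual scatter → larger SE; larger n (here n = 20) → smaller SE.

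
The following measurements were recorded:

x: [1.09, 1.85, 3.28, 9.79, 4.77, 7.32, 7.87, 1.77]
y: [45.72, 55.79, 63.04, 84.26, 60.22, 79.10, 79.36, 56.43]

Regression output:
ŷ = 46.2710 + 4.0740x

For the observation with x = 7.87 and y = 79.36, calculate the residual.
Residual = 1.0266

The residual is the difference between the actual value and the predicted value:

Residual = y - ŷ

Step 1: Calculate predicted value
ŷ = 46.2710 + 4.0740 × 7.87
ŷ = 78.3334

Step 2: Calculate residual
Residual = 79.36 - 78.3334
Residual = 1.0266

Interpretation: the model underestimates the actual value by 1.0266 at this point (positive residual → observation lies above the fitted line).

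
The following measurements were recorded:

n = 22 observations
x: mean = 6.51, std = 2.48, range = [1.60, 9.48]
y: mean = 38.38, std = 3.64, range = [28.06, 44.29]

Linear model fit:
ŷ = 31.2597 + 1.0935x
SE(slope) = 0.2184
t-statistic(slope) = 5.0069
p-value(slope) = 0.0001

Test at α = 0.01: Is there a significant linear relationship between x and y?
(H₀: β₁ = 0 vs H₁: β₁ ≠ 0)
Reject H₀: p-value = 0.0001 < α = 0.01. The linear relationship is significant at the 1% level.

Hypothesis test for the slope coefficient:

H₀: β₁ = 0 (no linear relationship)
H₁: β₁ ≠ 0 (linear relationship exists)

Test statistic: t = β̂₁ / SE(β̂₁) = 1.0935 / 0.2184 = 5.0069

The p-value (0.0001) is the probability, under H₀, of a t-statistic at least as extreme as |t| = 5.0069 (two-sided, df = n − 2 = 20).

Decision rule: reject H₀ if p-value < α.
p-value = 0.0001 < α = 0.01 → reject H₀.

There is sufficient evidence at the 1% significance level to conclude that a linear relationship exists between x and y.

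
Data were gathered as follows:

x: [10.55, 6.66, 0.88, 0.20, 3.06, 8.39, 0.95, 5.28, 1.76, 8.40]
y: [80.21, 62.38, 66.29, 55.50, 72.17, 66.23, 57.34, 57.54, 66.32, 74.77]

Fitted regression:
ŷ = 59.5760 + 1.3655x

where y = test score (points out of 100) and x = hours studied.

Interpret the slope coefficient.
For each additional hour of study time, predicted test score increases by approximately 1.3655 points.

The slope coefficient β₁ = 1.3655 represents the marginal effect of study time on test score.

Interpretation:
- Study time up by 1 hour → predicted test score increases by 1.3655 points
- The effect is assumed constant over the observed range of x (linearity)

The intercept β₀ = 59.5760 is the predicted test score when study time = 0.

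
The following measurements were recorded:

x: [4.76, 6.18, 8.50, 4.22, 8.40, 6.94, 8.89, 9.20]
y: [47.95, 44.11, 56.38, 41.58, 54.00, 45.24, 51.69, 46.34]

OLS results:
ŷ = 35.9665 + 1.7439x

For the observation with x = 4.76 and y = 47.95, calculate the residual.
Residual = 3.6825

The residual is the difference between the actual value and the predicted value:

Residual = y - ŷ

Step 1: Calculate predicted value
ŷ = 35.9665 + 1.7439 × 4.76
ŷ = 44.2675

Step 2: Calculate residual
Residual = 47.95 - 44.2675
Residual = 3.6825

Interpretation: the model underestimates the actual value by 3.6825 at this point (positive residual → observation lies above the fitted line).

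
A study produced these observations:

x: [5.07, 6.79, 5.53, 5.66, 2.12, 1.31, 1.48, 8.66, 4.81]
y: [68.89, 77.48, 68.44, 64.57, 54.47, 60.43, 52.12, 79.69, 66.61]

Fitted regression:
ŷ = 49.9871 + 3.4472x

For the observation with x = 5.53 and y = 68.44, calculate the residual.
Residual = -0.6101

The residual is the difference between the actual value and the predicted value:

Residual = y - ŷ

Step 1: Calculate predicted value
ŷ = 49.9871 + 3.4472 × 5.53
ŷ = 69.0501

Step 2: Calculate residual
Residual = 68.44 - 69.0501
Residual = -0.6101

The residual is negative, so the observed y = 68.44 sits below the regression line (the line overestimates it by 0.6101).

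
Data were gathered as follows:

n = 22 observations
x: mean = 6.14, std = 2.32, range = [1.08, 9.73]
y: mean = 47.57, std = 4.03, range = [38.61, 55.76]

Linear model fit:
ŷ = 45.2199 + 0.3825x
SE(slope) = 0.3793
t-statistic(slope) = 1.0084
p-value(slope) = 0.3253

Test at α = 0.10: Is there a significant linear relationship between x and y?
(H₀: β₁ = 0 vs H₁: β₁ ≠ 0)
Since p-value = 0.3253 ≥ α = 0.10, fail to reject H₀ — the slope is not significantly different from 0.

Hypothesis test for the slope coefficient:

H₀: β₁ = 0 (no linear relationship)
H₁: β₁ ≠ 0 (linear relationship exists)

Test statistic: t = β̂₁ / SE(β̂₁) = 0.3825 / 0.3793 = 1.0084

With df = 20, the two-sided p-value for |t| = 1.0084 is 0.3253.

Decision rule: reject H₀ if p-value < α.
p-value = 0.3253 ≥ α = 0.10 → fail to reject H₀.

There is not sufficient evidence at the 10% significance level to conclude that a linear relationship exists between x and y.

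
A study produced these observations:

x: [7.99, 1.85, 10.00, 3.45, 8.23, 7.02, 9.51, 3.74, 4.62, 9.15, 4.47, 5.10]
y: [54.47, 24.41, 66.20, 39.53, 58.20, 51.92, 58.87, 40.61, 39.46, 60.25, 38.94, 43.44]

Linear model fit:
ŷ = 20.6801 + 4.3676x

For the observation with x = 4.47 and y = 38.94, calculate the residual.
Residual = -1.2633

The residual is the difference between the actual value and the predicted value:

Residual = y - ŷ

Step 1: Calculate predicted value
ŷ = 20.6801 + 4.3676 × 4.47
ŷ = 40.2033

Step 2: Calculate residual
Residual = 38.94 - 40.2033
Residual = -1.2633

The residual is negative, so the observed y = 38.94 sits below the regression line (the line overestimates it by 1.2633).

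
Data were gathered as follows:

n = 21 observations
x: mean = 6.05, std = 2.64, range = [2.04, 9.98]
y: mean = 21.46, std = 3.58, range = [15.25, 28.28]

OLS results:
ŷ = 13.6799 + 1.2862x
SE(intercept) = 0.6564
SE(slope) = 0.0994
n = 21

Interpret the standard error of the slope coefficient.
SE(slope) = 0.0994 measures the uncertainty in the estimated slope. The coefficient is estimated precisely (SE/|β̂₁| = 7.7%).

SE(β̂₁) = s / √Sxx, where s is the residual standard deviation and Sxx = Σ(x − x̄)². It is the yardstick for how far β̂₁ = 1.2862 could plausibly be from the true slope.

Relative precision:
- SE / |β̂₁| = 0.0994 / 1.2862 = 7.7%
- Rule of thumb (under 20%: precise; 20% to under 50%: moderately precise; 50% or more: imprecise) → precise

Link to interval estimation: a confidence interval for β₁ is β̂₁ ± t* × 0.0994, so SE sets the half-width per unit of t*.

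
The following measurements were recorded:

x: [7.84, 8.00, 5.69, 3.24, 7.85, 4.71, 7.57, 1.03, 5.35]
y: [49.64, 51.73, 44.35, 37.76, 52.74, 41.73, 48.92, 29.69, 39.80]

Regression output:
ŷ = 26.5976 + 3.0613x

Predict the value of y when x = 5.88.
ŷ = 44.5980

Plug x = 5.88 into the fitted line:

ŷ = 26.5976 + 3.0613 × 5.88
ŷ = 26.5976 + 18.0004
ŷ = 44.5980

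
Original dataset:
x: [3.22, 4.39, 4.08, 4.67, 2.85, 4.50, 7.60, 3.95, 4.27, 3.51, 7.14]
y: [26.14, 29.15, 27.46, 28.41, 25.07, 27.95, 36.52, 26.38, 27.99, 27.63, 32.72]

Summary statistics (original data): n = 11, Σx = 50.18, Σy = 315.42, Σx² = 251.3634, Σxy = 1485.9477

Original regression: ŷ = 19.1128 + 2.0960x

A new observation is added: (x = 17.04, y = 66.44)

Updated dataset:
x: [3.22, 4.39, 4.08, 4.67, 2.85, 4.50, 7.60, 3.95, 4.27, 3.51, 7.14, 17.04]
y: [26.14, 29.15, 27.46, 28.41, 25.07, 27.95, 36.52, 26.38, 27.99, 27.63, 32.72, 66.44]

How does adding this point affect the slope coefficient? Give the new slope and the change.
Adding the point moves β₁ from 2.0960 to 2.9000, i.e. it increases by 0.8040 (+38.4%).

x = 17.04 lies well outside the original x-range [2.85, 7.60] (x̄ ≈ 4.56), so this observation has high leverage and can move the slope substantially.

Step 1: Update the sums with the new point (n goes from 11 to 12)
Σx  = 50.18 + 17.04 = 67.22
Σy  = 315.42 + 66.44 = 381.86
Σx² = 251.3634 + 17.04² = 251.3634 + 290.3616 = 541.7250
Σxy = 1485.9477 + 17.04×66.44 = 1485.9477 + 1132.1376 = 2618.0853

Step 2: Recompute the slope with b₁ = (nΣxy − ΣxΣy) / (nΣx² − (Σx)²)
Numerator   = 12×2618.0853 − 67.22×381.86 = 31417.0236 − 25668.6292 = 5748.3944
Denominator = 12×541.7250 − 67.22² = 6500.7000 − 4518.5284 = 1982.1716
b₁(new) = 5748.3944 / 1982.1716 = 2.9000

(Same formula on the original sums: (11×1485.9477 − 50.18×315.42) / (11×251.3634 − 50.18²) = 517.6491 / 246.9650 = 2.0960, matching the given fit.)

Step 3: Change in slope
Δβ₁ = 2.9000 − 2.0960 = +0.8040
Relative change = +0.8040 / 2.0960 × 100% = +38.4%
→ the slope increases when the point is added.

A high-leverage point only changes the slope if it is off the original line; here y = 66.44 is above the original trend, so the slope increases.
In practice: examine leverage (hᵢ) and Cook's distance rather than deleting it automatically.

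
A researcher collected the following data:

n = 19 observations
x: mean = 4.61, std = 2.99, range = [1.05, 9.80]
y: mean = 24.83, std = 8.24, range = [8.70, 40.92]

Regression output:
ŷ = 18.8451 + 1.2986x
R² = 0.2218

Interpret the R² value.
The model explains 22.18% of the variance in y (R² = 0.2218), leaving 77.82% unexplained; the fit is weak.

The coefficient of determination R² is the fraction of the total variation in y that the fitted line accounts for.

Here R² = 0.2218:
- Explained: 22.18% of the variation in y
- Unexplained (residual): 100% − 22.18% = 77.82%
- Rule of thumb (below 0.3 weak; 0.3 to below 0.7 moderate; 0.7 and above strong) → weak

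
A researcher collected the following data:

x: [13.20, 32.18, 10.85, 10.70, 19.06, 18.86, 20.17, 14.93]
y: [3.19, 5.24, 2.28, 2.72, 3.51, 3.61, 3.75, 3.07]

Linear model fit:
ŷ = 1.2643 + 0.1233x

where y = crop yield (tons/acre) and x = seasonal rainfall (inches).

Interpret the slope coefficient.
On average, crop yield is about 0.1233 tons/acre higher for every extra inch of rainfall.

β₁ = 0.1233 is the change in predicted crop yield (tons/acre) per additional inch of rainfall.

Interpretation:
- Rainfall up by 1 inch → predicted crop yield increases by 0.1233 tons/acre
- The effect is assumed constant over the observed range of x (linearity)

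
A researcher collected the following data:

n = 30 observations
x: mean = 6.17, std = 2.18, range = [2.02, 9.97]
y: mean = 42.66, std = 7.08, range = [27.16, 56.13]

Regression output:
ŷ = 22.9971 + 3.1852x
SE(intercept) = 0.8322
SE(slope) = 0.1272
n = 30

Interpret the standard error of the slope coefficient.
SE(β̂₁) = 0.1272 is the estimated standard deviation of the slope estimate across repeated samples; relative to β̂₁ = 3.1852 that is 4.0%, a precise estimate.

What SE measures:
- The standard error quantifies the sampling variability of the coefficient estimate
- It is the estimated standard deviation of β̂₁ across hypothetical repeated samples of the same size
- Smaller SE → more precise estimate

Relative precision:
- SE / |β̂₁| = 0.1272 / 3.1852 = 4.0%
- Rule of thumb (under 20%: precise; 20% to under 50%: moderately precise; 50% or more: imprecise) → precise

Link to the t-test: t = β̂₁ / SE(β̂₁) = 3.1852 / 0.1272 = 25.0409, the statistic for H₀: β₁ = 0.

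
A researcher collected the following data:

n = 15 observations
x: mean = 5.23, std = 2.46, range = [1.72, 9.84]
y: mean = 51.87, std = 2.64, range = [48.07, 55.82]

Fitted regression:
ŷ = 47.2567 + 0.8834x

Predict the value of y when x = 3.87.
ŷ = 50.6755

x = 3.87 lies inside the observed range [1.72, 9.84], so the fitted equation applies directly:

ŷ = 47.2567 + 0.8834 × 3.87
ŷ = 47.2567 + 3.4188
ŷ = 50.6755

This is a point prediction; actual observations scatter around it by roughly the residual standard deviation.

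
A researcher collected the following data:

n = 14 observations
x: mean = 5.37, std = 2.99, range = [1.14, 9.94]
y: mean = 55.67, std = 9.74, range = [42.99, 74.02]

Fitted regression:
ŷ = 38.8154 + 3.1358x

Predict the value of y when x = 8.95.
ŷ = 66.8808

To predict y for x = 8.95, substitute into the regression equation:

ŷ = 38.8154 + 3.1358 × 8.95
ŷ = 38.8154 + 28.0654
ŷ = 66.8808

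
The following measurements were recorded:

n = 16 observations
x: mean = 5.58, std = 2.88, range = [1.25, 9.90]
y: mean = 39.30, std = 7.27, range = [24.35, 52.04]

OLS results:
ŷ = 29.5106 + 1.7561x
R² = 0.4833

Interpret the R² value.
About 48.33% of the variability in y is accounted for by the regression on x (R² = 0.4833) — a moderate linear fit.

R² = 1 − SS_res/SS_tot compares the residual scatter to the total scatter of y about its mean.

Here R² = 0.4833:
- Explained: 48.33% of the variation in y
- Unexplained (residual): 100% − 48.33% = 51.67%
- Rule of thumb (below 0.3 weak; 0.3 to below 0.7 moderate; 0.7 and above strong) → moderate

Note: R² says nothing about causation, and a high R² does not by itself mean the linear form is appropriate — check the residuals.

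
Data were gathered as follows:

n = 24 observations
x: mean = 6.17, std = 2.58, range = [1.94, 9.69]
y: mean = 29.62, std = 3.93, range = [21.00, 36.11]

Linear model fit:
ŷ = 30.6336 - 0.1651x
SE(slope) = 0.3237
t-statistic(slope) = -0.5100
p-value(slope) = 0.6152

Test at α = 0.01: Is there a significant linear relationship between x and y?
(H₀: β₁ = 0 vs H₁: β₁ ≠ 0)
Fail to reject H₀: p-value = 0.6152 ≥ α = 0.01. The linear relationship is not significant at the 1% level.

Hypothesis test for the slope coefficient:

H₀: β₁ = 0 (no linear relationship)
H₁: β₁ ≠ 0 (linear relationship exists)

Test statistic: t = β̂₁ / SE(β̂₁) = -0.1651 / 0.3237 = -0.5100

The p-value (0.6152) is the probability, under H₀, of a t-statistic at least as extreme as |t| = 0.5100 (two-sided, df = n − 2 = 22).

Decision rule: reject H₀ if p-value < α.
p-value = 0.6152 ≥ α = 0.01 → fail to reject H₀.

There is not sufficient evidence at the 1% significance level to conclude that a linear relationship exists between x and y.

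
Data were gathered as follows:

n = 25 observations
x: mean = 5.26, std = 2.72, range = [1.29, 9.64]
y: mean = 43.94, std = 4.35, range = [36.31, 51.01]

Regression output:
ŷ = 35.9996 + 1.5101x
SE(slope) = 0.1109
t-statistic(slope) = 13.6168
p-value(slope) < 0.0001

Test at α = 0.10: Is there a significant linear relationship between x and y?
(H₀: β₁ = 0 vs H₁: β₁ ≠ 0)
Since p-value < 0.0001 < α = 0.10, reject H₀ — the slope is significantly different from 0.

Hypothesis test for the slope coefficient:

H₀: β₁ = 0 (no linear relationship)
H₁: β₁ ≠ 0 (linear relationship exists)

Test statistic: t = β̂₁ / SE(β̂₁) = 1.5101 / 0.1109 = 13.6168

p < 0.0001: how often a slope estimate this far from 0 (in SE units) would arise by chance if β₁ were truly 0.

Decision rule: reject H₀ if p-value < α.
p-value < 0.0001 < α = 0.10 → reject H₀.

There is sufficient evidence at the 10% significance level to conclude that a linear relationship exists between x and y.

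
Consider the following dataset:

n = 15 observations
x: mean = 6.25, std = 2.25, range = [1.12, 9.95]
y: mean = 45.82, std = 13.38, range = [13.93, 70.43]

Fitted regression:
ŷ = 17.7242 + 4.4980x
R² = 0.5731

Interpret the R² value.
About 57.31% of the variability in y is accounted for by the regression on x (R² = 0.5731) — a moderate linear fit.

R² (coefficient of determination) measures the proportion of variance in y explained by the regression model.

Here R² = 0.5731:
- Explained: 57.31% of the variation in y
- Unexplained (residual): 100% − 57.31% = 42.69%
- Rule of thumb (below 0.3 weak; 0.3 to below 0.7 moderate; 0.7 and above strong) → moderate

Calculation: R² = 1 − (SS_res / SS_tot), where SS_res is the sum of squared residuals and SS_tot the total sum of squares.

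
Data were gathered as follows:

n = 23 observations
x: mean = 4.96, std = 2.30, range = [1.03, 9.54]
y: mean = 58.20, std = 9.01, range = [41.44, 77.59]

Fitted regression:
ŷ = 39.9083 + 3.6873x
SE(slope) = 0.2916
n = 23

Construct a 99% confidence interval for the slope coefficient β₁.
The 99% CI for β₁ is (2.8617, 4.5129)

Confidence interval for the slope:

The 99% CI for β₁ is: β̂₁ ± t*(α/2, n-2) × SE(β̂₁)

Step 1: Find critical t-value
- Confidence level = 0.99
- Degrees of freedom = n - 2 = 23 - 2 = 21
- t*(α/2, 21) = 2.8314

Step 2: Calculate margin of error
Margin = 2.8314 × 0.2916 = 0.8256

Step 3: Construct interval
CI = 3.6873 ± 0.8256
CI = (2.8617, 4.5129)

Interpretation: each one-unit increase in x is associated with a change in mean y of between 2.8617 and 4.5129, with 99% confidence.
The interval does not include 0, suggesting a significant linear relationship.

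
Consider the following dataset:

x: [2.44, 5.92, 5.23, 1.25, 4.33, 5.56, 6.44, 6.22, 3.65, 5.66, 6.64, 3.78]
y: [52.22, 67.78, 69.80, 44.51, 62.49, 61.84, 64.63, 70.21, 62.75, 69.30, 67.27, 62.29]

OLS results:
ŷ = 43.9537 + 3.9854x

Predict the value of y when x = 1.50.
ŷ = 49.9318

To predict y for x = 1.50, substitute into the regression equation:

ŷ = 43.9537 + 3.9854 × 1.50
ŷ = 43.9537 + 5.9781
ŷ = 49.9318

This is a point prediction; actual observations scatter around it by roughly the residual standard deviation.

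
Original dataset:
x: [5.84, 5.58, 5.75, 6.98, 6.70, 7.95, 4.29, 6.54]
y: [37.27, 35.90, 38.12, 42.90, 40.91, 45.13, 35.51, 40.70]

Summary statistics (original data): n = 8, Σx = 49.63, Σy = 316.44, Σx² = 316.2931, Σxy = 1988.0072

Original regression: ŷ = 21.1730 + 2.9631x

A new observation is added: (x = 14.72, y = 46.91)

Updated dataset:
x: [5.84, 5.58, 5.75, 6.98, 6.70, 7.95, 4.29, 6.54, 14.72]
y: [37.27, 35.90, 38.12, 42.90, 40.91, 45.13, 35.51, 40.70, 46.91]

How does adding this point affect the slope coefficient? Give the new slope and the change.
New slope β₁ = 1.1057 versus 2.9631 before: a change of -1.8574 (-62.7%).

The new point has HIGH LEVERAGE: x = 14.72 is far from the original mean x̄ = 49.63/8 ≈ 6.20 (original range [4.29, 7.95]).

Step 1: Update the sums with the new point (n goes from 8 to 9)
Σx  = 49.63 + 14.72 = 64.35
Σy  = 316.44 + 46.91 = 363.35
Σx² = 316.2931 + 14.72² = 316.2931 + 216.6784 = 532.9715
Σxy = 1988.0072 + 14.72×46.91 = 1988.0072 + 690.5152 = 2678.5224

Step 2: Recompute the slope with b₁ = (nΣxy − ΣxΣy) / (nΣx² − (Σx)²)
Numerator   = 9×2678.5224 − 64.35×363.35 = 24106.7016 − 23381.5725 = 725.1291
Denominator = 9×532.9715 − 64.35² = 4796.7435 − 4140.9225 = 655.8210
b₁(new) = 725.1291 / 655.8210 = 1.1057

(Same formula on the original sums: (8×1988.0072 − 49.63×316.44) / (8×316.2931 − 49.63²) = 199.1404 / 67.2079 = 2.9631, matching the given fit.)

Step 3: Change in slope
Δβ₁ = 1.1057 − 2.9631 = -1.8574
Relative change = -1.8574 / 2.9631 × 100% = -62.7%
→ the slope decreases when the point is added.

Because the point sits below the extension of the original line at a high-leverage x, it tilts the fit down.
In practice: examine leverage (hᵢ) and Cook's distance rather than deleting it automatically.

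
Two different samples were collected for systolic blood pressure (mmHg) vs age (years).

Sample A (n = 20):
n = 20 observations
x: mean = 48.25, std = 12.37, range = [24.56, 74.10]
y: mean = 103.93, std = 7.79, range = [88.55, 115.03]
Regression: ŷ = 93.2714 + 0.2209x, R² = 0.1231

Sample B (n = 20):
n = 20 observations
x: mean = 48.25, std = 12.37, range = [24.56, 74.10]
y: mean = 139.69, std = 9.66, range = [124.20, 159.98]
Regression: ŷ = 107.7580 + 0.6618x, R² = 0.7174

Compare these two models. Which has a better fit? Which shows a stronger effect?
Model B has the better fit (R² = 0.7174 vs 0.1231). Model B shows the stronger effect (|β₁| = 0.6618 vs 0.2209).

Model Comparison:

Which explains more variance? (R²)
- Model A: R² = 0.1231 → 12.31% of variance in blood pressure explained
- Model B: R² = 0.7174 → 71.74% of variance in blood pressure explained
- 0.7174 > 0.1231 → Model B has the better fit

Which has the larger per-year effect? (|β₁|)
- Model A: β₁ = 0.2209 → predicted blood pressure rises 0.2209 mmHg per additional year of age
- Model B: β₁ = 0.6618 → predicted blood pressure rises 0.6618 mmHg per additional year of age
- |0.2209| < |0.6618| → Model B shows the stronger marginal effect

Note: R² measures how tightly points cluster around the line; β₁ measures how steep the line is — they answer different questions.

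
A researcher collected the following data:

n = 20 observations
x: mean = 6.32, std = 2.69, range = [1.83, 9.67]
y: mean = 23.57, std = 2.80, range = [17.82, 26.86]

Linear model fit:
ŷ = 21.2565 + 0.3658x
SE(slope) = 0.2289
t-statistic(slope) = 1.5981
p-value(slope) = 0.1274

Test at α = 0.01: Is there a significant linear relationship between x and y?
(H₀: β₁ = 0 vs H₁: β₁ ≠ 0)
Since p-value = 0.1274 ≥ α = 0.01, fail to reject H₀ — the slope is not significantly different from 0.

Hypothesis test for the slope coefficient:

H₀: β₁ = 0 (no linear relationship)
H₁: β₁ ≠ 0 (linear relationship exists)

Test statistic: t = β̂₁ / SE(β̂₁) = 0.3658 / 0.2289 = 1.5981

The p-value (0.1274) is the probability, under H₀, of a t-statistic at least as extreme as |t| = 1.5981 (two-sided, df = n − 2 = 18).

Decision rule: reject H₀ if p-value < α.
p-value = 0.1274 ≥ α = 0.01 → fail to reject H₀.

There is not sufficient evidence at the 1% significance level to conclude that a linear relationship exists between x and y.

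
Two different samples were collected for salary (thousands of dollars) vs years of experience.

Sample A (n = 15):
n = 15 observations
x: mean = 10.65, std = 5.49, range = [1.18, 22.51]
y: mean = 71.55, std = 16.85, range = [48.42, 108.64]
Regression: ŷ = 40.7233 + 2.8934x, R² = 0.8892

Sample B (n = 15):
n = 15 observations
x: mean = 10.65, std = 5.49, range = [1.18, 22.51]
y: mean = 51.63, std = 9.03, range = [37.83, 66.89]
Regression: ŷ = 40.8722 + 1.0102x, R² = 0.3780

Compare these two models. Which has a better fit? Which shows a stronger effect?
Model A has the better fit (R² = 0.8892 vs 0.3780). Model A shows the stronger effect (|β₁| = 2.8934 vs 1.0102).

Model Comparison:

Fit — compare R²:
- Model A: R² = 0.8892 → 88.92% of variance in salary explained
- Model B: R² = 0.3780 → 37.80% of variance in salary explained
- 0.8892 > 0.3780 → Model A has the better fit

Strength of effect — compare |β₁|:
- Model A: β₁ = 2.8934 → predicted salary rises 2.8934 thousand dollars per additional year of experience
- Model B: β₁ = 1.0102 → predicted salary rises 1.0102 thousand dollars per additional year of experience
- |2.8934| > |1.0102| → Model A shows the stronger marginal effect

Note: The two samples could reflect different populations, time periods, or measurement quality.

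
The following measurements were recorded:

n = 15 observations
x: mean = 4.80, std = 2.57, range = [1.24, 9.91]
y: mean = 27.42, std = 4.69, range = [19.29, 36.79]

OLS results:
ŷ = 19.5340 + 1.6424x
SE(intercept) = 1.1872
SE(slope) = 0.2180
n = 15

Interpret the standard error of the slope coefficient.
SE(slope) = 0.2180 measures the uncertainty in the estimated slope. The coefficient is estimated precisely (SE/|β̂₁| = 13.3%).

SE(β̂₁) = s / √Sxx, where s is the residual standard deviation and Sxx = Σ(x − x̄)². It is the yardstick for how far β̂₁ = 1.6424 could plausibly be from the true slope.

Relative precision:
- SE / |β̂₁| = 0.2180 / 1.6424 = 13.3%
- Rule of thumb (under 20%: precise; 20% to under 50%: moderately precise; 50% or more: imprecise) → precise

Link to the t-test: t = β̂₁ / SE(β̂₁) = 1.6424 / 0.2180 = 7.5339, the statistic for H₀: β₁ = 0.

What drives SE(β̂₁): more residual scatter → larger SE; wider spread of x values → smaller SE; larger n (here n = 15) → smaller SE.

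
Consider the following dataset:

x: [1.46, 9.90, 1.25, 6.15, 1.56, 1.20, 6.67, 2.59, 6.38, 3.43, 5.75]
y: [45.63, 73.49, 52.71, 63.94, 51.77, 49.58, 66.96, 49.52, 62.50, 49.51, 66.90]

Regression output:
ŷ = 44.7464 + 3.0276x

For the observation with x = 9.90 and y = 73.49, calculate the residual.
Residual = -1.2296

The residual is the difference between the actual value and the predicted value:

Residual = y - ŷ

Step 1: Calculate predicted value
ŷ = 44.7464 + 3.0276 × 9.90
ŷ = 74.7196

Step 2: Calculate residual
Residual = 73.49 - 74.7196
Residual = -1.2296

Interpretation: the model overestimates the actual value by 1.2296 at this point (negative residual → observation lies below the fitted line).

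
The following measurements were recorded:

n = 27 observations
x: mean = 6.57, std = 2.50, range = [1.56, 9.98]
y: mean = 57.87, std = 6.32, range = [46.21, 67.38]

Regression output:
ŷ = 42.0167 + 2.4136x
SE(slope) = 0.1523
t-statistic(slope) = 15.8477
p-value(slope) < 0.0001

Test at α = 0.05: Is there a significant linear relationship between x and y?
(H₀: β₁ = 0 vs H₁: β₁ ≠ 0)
p-value < 0.0001 < α = 0.05, so we reject H₀. The relationship is significant.

Hypothesis test for the slope coefficient:

H₀: β₁ = 0 (no linear relationship)
H₁: β₁ ≠ 0 (linear relationship exists)

Test statistic: t = β̂₁ / SE(β̂₁) = 2.4136 / 0.1523 = 15.8477

p < 0.0001: how often a slope estimate this far from 0 (in SE units) would arise by chance if β₁ were truly 0.

Decision rule: reject H₀ if p-value < α.
p-value < 0.0001 < α = 0.05 → reject H₀.

At α = 0.05 the data do provide convincing evidence of a nonzero slope.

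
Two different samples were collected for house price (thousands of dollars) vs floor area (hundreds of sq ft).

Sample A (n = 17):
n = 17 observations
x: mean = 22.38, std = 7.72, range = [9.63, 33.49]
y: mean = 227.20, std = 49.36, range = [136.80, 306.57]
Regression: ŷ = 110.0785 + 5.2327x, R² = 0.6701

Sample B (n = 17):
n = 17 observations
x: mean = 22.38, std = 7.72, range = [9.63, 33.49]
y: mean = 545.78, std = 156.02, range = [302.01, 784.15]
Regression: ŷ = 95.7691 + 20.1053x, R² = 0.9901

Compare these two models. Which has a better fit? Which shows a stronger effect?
Model B has the better fit (R² = 0.9901 vs 0.6701). Model B shows the stronger effect (|β₁| = 20.1053 vs 5.2327).

Model Comparison:

Goodness of fit (R²):
- Model A: R² = 0.6701 → 67.01% of variance in house price explained
- Model B: R² = 0.9901 → 99.01% of variance in house price explained
- 0.9901 > 0.6701 → Model B has the better fit

Strength of effect — compare |β₁|:
- Model A: β₁ = 5.2327 → predicted house price rises 5.2327 thousand dollars per additional hundred sq ft of floor area
- Model B: β₁ = 20.1053 → predicted house price rises 20.1053 thousand dollars per additional hundred sq ft of floor area
- |5.2327| < |20.1053| → Model B shows the stronger marginal effect

Notes:
- The two samples could reflect different populations, time periods, or measurement quality.
- R² measures how tightly points cluster around the line; β₁ measures how steep the line is — they answer different questions.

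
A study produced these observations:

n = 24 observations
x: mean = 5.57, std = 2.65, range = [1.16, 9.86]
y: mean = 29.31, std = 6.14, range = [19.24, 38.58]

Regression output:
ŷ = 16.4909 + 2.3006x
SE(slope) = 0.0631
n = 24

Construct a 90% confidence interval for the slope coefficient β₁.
The 90% CI for β₁ is (2.1923, 2.4089)

Confidence interval for the slope:

The 90% CI for β₁ is: β̂₁ ± t*(α/2, n-2) × SE(β̂₁)

Step 1: Find critical t-value
- Confidence level = 0.9
- Degrees of freedom = n - 2 = 24 - 2 = 22
- t*(α/2, 22) = 1.7171

Step 2: Calculate margin of error
Margin = 1.7171 × 0.0631 = 0.1083

Step 3: Construct interval
CI = 2.3006 ± 0.1083
CI = (2.1923, 2.4089)

Interpretation: We are 90% confident that the true slope β₁ lies between 2.1923 and 2.4089.
Since 0 is outside the interval, a two-sided test at α = 0.10 would reject H₀: β₁ = 0.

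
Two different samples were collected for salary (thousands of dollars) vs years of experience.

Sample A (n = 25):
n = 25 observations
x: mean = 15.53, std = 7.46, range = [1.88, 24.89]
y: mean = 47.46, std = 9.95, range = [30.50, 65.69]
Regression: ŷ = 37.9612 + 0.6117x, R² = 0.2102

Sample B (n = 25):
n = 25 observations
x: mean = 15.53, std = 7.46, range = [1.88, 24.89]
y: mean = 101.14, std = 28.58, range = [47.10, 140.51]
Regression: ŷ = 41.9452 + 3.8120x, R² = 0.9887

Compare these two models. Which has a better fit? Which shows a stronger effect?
Model B has the better fit (R² = 0.9887 vs 0.2102). Model B shows the stronger effect (|β₁| = 3.8120 vs 0.6117).

Model Comparison:

Which explains more variance? (R²)
- Model A: R² = 0.2102 → 21.02% of variance in salary explained
- Model B: R² = 0.9887 → 98.87% of variance in salary explained
- 0.9887 > 0.2102 → Model B has the better fit

Which has the larger per-year effect? (|β₁|)
- Model A: β₁ = 0.6117 → predicted salary rises 0.6117 thousand dollars per additional year of experience
- Model B: β₁ = 3.8120 → predicted salary rises 3.8120 thousand dollars per additional year of experience
- |0.6117| < |3.8120| → Model B shows the stronger marginal effect

Notes:
- A better fit (higher R²) doesn't necessarily mean a more important relationship.
- A steeper slope doesn't make a better model if the scatter around the line is large.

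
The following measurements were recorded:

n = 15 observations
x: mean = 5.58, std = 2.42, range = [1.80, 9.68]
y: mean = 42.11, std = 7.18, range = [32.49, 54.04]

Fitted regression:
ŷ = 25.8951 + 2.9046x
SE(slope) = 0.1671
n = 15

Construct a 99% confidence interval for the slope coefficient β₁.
The 99% CI for β₁ is (2.4012, 3.4080)

Confidence interval for the slope:

The 99% CI for β₁ is: β̂₁ ± t*(α/2, n-2) × SE(β̂₁)

Step 1: Find critical t-value
- Confidence level = 0.99
- Degrees of freedom = n - 2 = 15 - 2 = 13
- t*(α/2, 13) = 3.0123

Step 2: Calculate margin of error
Margin = 3.0123 × 0.1671 = 0.5034

Step 3: Construct interval
CI = 2.9046 ± 0.5034
CI = (2.4012, 3.4080)

Interpretation: each one-unit increase in x is associated with a change in mean y of between 2.4012 and 3.4080, with 99% confidence.
Both endpoints are positive, so the data support a genuinely positive slope at this confidence level.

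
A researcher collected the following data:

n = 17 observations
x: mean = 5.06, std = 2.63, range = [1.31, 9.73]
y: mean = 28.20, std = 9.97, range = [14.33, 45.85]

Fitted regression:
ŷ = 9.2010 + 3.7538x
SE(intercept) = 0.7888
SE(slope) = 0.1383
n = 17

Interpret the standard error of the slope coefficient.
SE(β̂₁) = 0.1383 is the estimated standard deviation of the slope estimate across repeated samples; relative to β̂₁ = 3.7538 that is 3.7%, a precise estimate.

SE(β̂₁) = s / √Sxx, where s is the residual standard deviation and Sxx = Σ(x − x̄)². It is the yardstick for how far β̂₁ = 3.7538 could plausibly be from the true slope.

Relative precision:
- SE / |β̂₁| = 0.1383 / 3.7538 = 3.7%
- Rule of thumb (under 20%: precise; 20% to under 50%: moderately precise; 50% or more: imprecise) → precise

Rough 95% range (±2 SE): 3.7538 ± 0.2766 → (3.4772, 4.0304).

What drives SE(β̂₁): larger n (here n = 17) → smaller SE; more residual scatter → larger SE; wider spread of x values → smaller SE.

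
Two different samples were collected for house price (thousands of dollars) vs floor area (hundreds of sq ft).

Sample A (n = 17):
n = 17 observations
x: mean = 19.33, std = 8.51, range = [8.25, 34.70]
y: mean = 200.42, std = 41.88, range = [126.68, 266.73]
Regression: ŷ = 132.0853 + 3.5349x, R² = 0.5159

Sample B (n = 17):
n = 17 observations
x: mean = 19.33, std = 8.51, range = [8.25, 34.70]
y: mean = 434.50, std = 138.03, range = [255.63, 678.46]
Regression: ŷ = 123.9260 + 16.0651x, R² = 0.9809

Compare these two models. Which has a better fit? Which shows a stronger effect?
Model B has the better fit (R² = 0.9809 vs 0.5159). Model B shows the stronger effect (|β₁| = 16.0651 vs 3.5349).

Model Comparison:

Goodness of fit (R²):
- Model A: R² = 0.5159 → 51.59% of variance in house price explained
- Model B: R² = 0.9809 → 98.09% of variance in house price explained
- 0.9809 > 0.5159 → Model B has the better fit

Effect size (slope magnitude):
- Model A: β₁ = 3.5349 → predicted house price rises 3.5349 thousand dollars per additional hundred sq ft of floor area
- Model B: β₁ = 16.0651 → predicted house price rises 16.0651 thousand dollars per additional hundred sq ft of floor area
- |3.5349| < |16.0651| → Model B shows the stronger marginal effect

Notes:
- A better fit (higher R²) doesn't necessarily mean a more important relationship.
- R² measures how tightly points cluster around the line; β₁ measures how steep the line is — they answer different questions.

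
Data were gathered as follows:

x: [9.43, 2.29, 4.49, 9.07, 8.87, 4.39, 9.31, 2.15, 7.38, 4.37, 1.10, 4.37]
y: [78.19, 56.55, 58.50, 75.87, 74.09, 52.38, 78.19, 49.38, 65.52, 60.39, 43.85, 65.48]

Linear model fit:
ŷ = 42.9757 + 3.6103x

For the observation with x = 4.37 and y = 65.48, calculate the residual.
Residual = 6.7273

The residual is the difference between the actual value and the predicted value:

Residual = y - ŷ

Step 1: Calculate predicted value
ŷ = 42.9757 + 3.6103 × 4.37
ŷ = 58.7527

Step 2: Calculate residual
Residual = 65.48 - 58.7527
Residual = 6.7273

Sign check: y > ŷ, so the point is above the line and the fit underestimates here.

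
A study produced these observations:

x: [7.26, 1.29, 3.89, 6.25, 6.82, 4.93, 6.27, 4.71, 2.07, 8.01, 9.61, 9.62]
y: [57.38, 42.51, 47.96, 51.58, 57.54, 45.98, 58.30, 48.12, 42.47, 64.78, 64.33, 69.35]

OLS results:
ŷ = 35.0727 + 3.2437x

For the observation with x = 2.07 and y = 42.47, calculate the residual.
Residual = 0.6828

The residual is the difference between the actual value and the predicted value:

Residual = y - ŷ

Step 1: Calculate predicted value
ŷ = 35.0727 + 3.2437 × 2.07
ŷ = 41.7872

Step 2: Calculate residual
Residual = 42.47 - 41.7872
Residual = 0.6828

The residual is positive, so the observed y = 42.47 sits above the regression line (the line underestimates it by 0.6828).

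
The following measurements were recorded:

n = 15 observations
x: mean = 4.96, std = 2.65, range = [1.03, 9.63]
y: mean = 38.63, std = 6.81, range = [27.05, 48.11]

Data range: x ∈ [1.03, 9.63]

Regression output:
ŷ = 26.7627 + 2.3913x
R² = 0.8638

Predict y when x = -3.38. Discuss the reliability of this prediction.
ŷ = 18.6801 (extrapolation — x = -3.38 lies outside [1.03, 9.63], so reliability is low).

Prediction calculation:
ŷ = 26.7627 + 2.3913 × (-3.38)
ŷ = 18.6801

Reliability:
- Data range: x ∈ [1.03, 9.63]
- Prediction point: x = -3.38 is 4.41 units below the observed range → this is EXTRAPOLATION, not interpolation

Why that matters here:
- The linear relationship may not hold outside the observed range
- R² describes fit only over the sampled x values; it says nothing about behaviour beyond them

A defensible statement: 'if the linear trend continued to x = -3.38, y would be about 18.6801' — the premise is untested.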